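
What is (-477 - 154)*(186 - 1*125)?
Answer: -38491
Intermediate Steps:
(-477 - 154)*(186 - 1*125) = -631*(186 - 125) = -631*61 = -38491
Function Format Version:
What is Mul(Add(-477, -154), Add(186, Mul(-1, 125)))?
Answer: -38491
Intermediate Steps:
Mul(Add(-477, -154), Add(186, Mul(-1, 125))) = Mul(-631, Add(186, -125)) = Mul(-631, 61) = -38491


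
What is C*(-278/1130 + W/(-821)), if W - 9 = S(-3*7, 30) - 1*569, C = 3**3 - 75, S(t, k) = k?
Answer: -8895888/463865 ≈ -19.178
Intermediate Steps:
C = -48 (C = 27 - 75 = -48)
W = -530 (W = 9 + (30 - 1*569) = 9 + (30 - 569) = 9 - 539 = -530)
C*(-278/1130 + W/(-821)) = -48*(-278/1130 - 530/(-821)) = -48*(-278*1/1130 - 530*(-1/821)) = -48*(-139/565 + 530/821) = -48*185331/463865 = -8895888/463865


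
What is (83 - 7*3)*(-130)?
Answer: -8060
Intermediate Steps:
(83 - 7*3)*(-130) = (83 - 21)*(-130) = 62*(-130) = -8060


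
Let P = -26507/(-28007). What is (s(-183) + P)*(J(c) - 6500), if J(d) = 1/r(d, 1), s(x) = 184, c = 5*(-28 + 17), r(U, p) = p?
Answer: -33663487705/28007 ≈ -1.2020e+6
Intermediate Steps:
c = -55 (c = 5*(-11) = -55)
P = 26507/28007 (P = -26507*(-1/28007) = 26507/28007 ≈ 0.94644)
J(d) = 1 (J(d) = 1/1 = 1)
(s(-183) + P)*(J(c) - 6500) = (184 + 26507/28007)*(1 - 6500) = (5179795/28007)*(-6499) = -33663487705/28007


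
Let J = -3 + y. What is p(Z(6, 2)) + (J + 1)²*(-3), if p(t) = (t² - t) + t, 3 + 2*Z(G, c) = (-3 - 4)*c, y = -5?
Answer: -299/4 ≈ -74.750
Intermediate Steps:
Z(G, c) = -3/2 - 7*c/2 (Z(G, c) = -3/2 + ((-3 - 4)*c)/2 = -3/2 + (-7*c)/2 = -3/2 - 7*c/2)
J = -8 (J = -3 - 5 = -8)
p(t) = t²
p(Z(6, 2)) + (J + 1)²*(-3) = (-3/2 - 7/2*2)² + (-8 + 1)²*(-3) = (-3/2 - 7)² + (-7)²*(-3) = (-17/2)² + 49*(-3) = 289/4 - 147 = -299/4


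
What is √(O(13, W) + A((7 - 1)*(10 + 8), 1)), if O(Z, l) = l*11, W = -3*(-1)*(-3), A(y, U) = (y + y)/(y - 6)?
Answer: 3*I*√3111/17 ≈ 9.8429*I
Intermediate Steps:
A(y, U) = 2*y/(-6 + y) (A(y, U) = (2*y)/(-6 + y) = 2*y/(-6 + y))
W = -9 (W = 3*(-3) = -9)
O(Z, l) = 11*l
√(O(13, W) + A((7 - 1)*(10 + 8), 1)) = √(11*(-9) + 2*((7 - 1)*(10 + 8))/(-6 + (7 - 1)*(10 + 8))) = √(-99 + 2*(6*18)/(-6 + 6*18)) = √(-99 + 2*108/(-6 + 108)) = √(-99 + 2*108/102) = √(-99 + 2*108*(1/102)) = √(-99 + 36/17) = √(-1647/17) = 3*I*√3111/17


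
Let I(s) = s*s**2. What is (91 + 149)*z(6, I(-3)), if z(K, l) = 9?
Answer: 2160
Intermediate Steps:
I(s) = s**3
(91 + 149)*z(6, I(-3)) = (91 + 149)*9 = 240*9 = 2160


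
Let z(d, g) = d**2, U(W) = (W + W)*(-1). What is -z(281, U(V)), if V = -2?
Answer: -78961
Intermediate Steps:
U(W) = -2*W (U(W) = (2*W)*(-1) = -2*W)
-z(281, U(V)) = -1*281**2 = -1*78961 = -78961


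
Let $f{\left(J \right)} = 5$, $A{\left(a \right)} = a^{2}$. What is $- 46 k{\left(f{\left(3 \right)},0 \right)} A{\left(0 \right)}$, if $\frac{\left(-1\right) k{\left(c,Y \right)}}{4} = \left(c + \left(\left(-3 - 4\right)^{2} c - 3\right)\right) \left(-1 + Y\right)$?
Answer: $0$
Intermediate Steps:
$k{\left(c,Y \right)} = - 4 \left(-1 + Y\right) \left(-3 + 50 c\right)$ ($k{\left(c,Y \right)} = - 4 \left(c + \left(\left(-3 - 4\right)^{2} c - 3\right)\right) \left(-1 + Y\right) = - 4 \left(c + \left(\left(-7\right)^{2} c - 3\right)\right) \left(-1 + Y\right) = - 4 \left(c + \left(49 c - 3\right)\right) \left(-1 + Y\right) = - 4 \left(c + \left(-3 + 49 c\right)\right) \left(-1 + Y\right) = - 4 \left(-3 + 50 c\right) \left(-1 + Y\right) = - 4 \left(-1 + Y\right) \left(-3 + 50 c\right)$)
$- 46 k{\left(f{\left(3 \right)},0 \right)} A{\left(0 \right)} = - 46 \left(-12 + 12 \cdot 0 + 200 \cdot 5 - 0 \cdot 5\right) 0^{2} = - 46 \left(-12 + 0 + 1000 + 0\right) 0 = \left(-46\right) 988 \cdot 0 = \left(-45448\right) 0 = 0$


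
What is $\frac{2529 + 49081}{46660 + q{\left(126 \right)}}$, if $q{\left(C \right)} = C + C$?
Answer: $\frac{25805}{23456} \approx 1.1001$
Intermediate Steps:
$q{\left(C \right)} = 2 C$
$\frac{2529 + 49081}{46660 + q{\left(126 \right)}} = \frac{2529 + 49081}{46660 + 2 \cdot 126} = \frac{51610}{46660 + 252} = \frac{51610}{46912} = 51610 \cdot \frac{1}{46912} = \frac{25805}{23456}$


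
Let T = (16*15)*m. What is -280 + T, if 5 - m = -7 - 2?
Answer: 3080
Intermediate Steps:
m = 14 (m = 5 - (-7 - 2) = 5 - 1*(-9) = 5 + 9 = 14)
T = 3360 (T = (16*15)*14 = 240*14 = 3360)
-280 + T = -280 + 3360 = 3080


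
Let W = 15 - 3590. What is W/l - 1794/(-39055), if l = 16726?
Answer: -109615181/653233930 ≈ -0.16780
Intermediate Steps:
W = -3575
W/l - 1794/(-39055) = -3575/16726 - 1794/(-39055) = -3575*1/16726 - 1794*(-1/39055) = -3575/16726 + 1794/39055 = -109615181/653233930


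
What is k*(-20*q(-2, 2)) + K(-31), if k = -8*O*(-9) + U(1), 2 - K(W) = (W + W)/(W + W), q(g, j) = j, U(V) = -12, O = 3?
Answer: -8159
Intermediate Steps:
K(W) = 1 (K(W) = 2 - (W + W)/(W + W) = 2 - 2*W/(2*W) = 2 - 2*W*1/(2*W) = 2 - 1*1 = 2 - 1 = 1)
k = 204 (k = -8*3*(-9) - 12 = -24*(-9) - 12 = 216 - 12 = 204)
k*(-20*q(-2, 2)) + K(-31) = 204*(-20*2) + 1 = 204*(-40) + 1 = -8160 + 1 = -8159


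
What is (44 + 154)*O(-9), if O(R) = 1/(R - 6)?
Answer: -66/5 ≈ -13.200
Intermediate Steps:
O(R) = 1/(-6 + R)
(44 + 154)*O(-9) = (44 + 154)/(-6 - 9) = 198/(-15) = 198*(-1/15) = -66/5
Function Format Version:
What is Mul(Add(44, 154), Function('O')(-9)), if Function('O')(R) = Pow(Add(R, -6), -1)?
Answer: Rational(-66, 5) ≈ -13.200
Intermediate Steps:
Function('O')(R) = Pow(Add(-6, R), -1)
Mul(Add(44, 154), Function('O')(-9)) = Mul(Add(44, 154), Pow(Add(-6, -9), -1)) = Mul(198, Pow(-15, -1)) = Mul(198, Rational(-1, 15)) = Rational(-66, 5)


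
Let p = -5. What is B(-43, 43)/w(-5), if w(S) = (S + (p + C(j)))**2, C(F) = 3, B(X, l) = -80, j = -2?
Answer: -80/49 ≈ -1.6327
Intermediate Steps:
w(S) = (-2 + S)**2 (w(S) = (S + (-5 + 3))**2 = (S - 2)**2 = (-2 + S)**2)
B(-43, 43)/w(-5) = -80/(-2 - 5)**2 = -80/((-7)**2) = -80/49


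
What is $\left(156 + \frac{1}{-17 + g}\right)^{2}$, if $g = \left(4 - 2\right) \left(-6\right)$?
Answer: $\frac{20457529}{841} \approx 24325.0$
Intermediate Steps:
$g = -12$ ($g = 2 \left(-6\right) = -12$)
$\left(156 + \frac{1}{-17 + g}\right)^{2} = \left(156 + \frac{1}{-17 - 12}\right)^{2} = \left(156 + \frac{1}{-29}\right)^{2} = \left(156 - \frac{1}{29}\right)^{2} = \left(\frac{4523}{29}\right)^{2} = \frac{20457529}{841}$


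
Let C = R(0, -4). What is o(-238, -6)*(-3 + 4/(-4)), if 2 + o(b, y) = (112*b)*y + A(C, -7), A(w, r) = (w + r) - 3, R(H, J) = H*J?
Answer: -639696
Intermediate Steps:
C = 0 (C = 0*(-4) = 0)
A(w, r) = -3 + r + w (A(w, r) = (r + w) - 3 = -3 + r + w)
o(b, y) = -12 + 112*b*y (o(b, y) = -2 + ((112*b)*y + (-3 - 7 + 0)) = -2 + (112*b*y - 10) = -2 + (-10 + 112*b*y) = -12 + 112*b*y)
o(-238, -6)*(-3 + 4/(-4)) = (-12 + 112*(-238)*(-6))*(-3 + 4/(-4)) = (-12 + 159936)*(-3 + 4*(-1/4)) = 159924*(-3 - 1) = 159924*(-4) = -639696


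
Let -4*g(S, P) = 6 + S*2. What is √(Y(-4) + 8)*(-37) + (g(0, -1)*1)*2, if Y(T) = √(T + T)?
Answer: -3 - 37*√(8 + 2*I*√2) ≈ -109.23 - 18.226*I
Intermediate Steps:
Y(T) = √2*√T (Y(T) = √(2*T) = √2*√T)
g(S, P) = -3/2 - S/2 (g(S, P) = -(6 + S*2)/4 = -(6 + 2*S)/4 = -3/2 - S/2)
√(Y(-4) + 8)*(-37) + (g(0, -1)*1)*2 = √(√2*√(-4) + 8)*(-37) + ((-3/2 - ½*0)*1)*2 = √(√2*(2*I) + 8)*(-37) + ((-3/2 + 0)*1)*2 = √(2*I*√2 + 8)*(-37) - 3/2*1*2 = √(8 + 2*I*√2)*(-37) - 3/2*2 = -37*√(8 + 2*I*√2) - 3 = -3 - 37*√(8 + 2*I*√2)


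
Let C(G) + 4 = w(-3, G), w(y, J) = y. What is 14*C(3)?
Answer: -98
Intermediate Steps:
C(G) = -7 (C(G) = -4 - 3 = -7)
14*C(3) = 14*(-7) = -98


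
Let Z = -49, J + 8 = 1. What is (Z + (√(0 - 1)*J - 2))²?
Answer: 2552 + 714*I ≈ 2552.0 + 714.0*I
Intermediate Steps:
J = -7 (J = -8 + 1 = -7)
(Z + (√(0 - 1)*J - 2))² = (-49 + (√(0 - 1)*(-7) - 2))² = (-49 + (√(-1)*(-7) - 2))² = (-49 + (I*(-7) - 2))² = (-49 + (-7*I - 2))² = (-49 + (-2 - 7*I))² = (-51 - 7*I)²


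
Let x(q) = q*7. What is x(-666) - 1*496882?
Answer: -501544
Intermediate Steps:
x(q) = 7*q
x(-666) - 1*496882 = 7*(-666) - 1*496882 = -4662 - 496882 = -501544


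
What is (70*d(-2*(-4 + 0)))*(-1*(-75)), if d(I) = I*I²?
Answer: 2688000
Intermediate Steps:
d(I) = I³
(70*d(-2*(-4 + 0)))*(-1*(-75)) = (70*(-2*(-4 + 0))³)*(-1*(-75)) = (70*(-2*(-4))³)*75 = (70*8³)*75 = (70*512)*75 = 35840*75 = 2688000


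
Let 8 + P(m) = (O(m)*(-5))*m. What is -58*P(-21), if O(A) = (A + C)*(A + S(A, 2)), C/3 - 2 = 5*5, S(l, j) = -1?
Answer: 8039264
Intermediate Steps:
C = 81 (C = 6 + 3*(5*5) = 6 + 3*25 = 6 + 75 = 81)
O(A) = (-1 + A)*(81 + A) (O(A) = (A + 81)*(A - 1) = (81 + A)*(-1 + A) = (-1 + A)*(81 + A))
P(m) = -8 + m*(405 - 400*m - 5*m²) (P(m) = -8 + ((-81 + m² + 80*m)*(-5))*m = -8 + (405 - 400*m - 5*m²)*m = -8 + m*(405 - 400*m - 5*m²))
-58*P(-21) = -58*(-8 - 5*(-21)*(-81 + (-21)² + 80*(-21))) = -58*(-8 - 5*(-21)*(-81 + 441 - 1680)) = -58*(-8 - 5*(-21)*(-1320)) = -58*(-8 - 138600) = -58*(-138608) = 8039264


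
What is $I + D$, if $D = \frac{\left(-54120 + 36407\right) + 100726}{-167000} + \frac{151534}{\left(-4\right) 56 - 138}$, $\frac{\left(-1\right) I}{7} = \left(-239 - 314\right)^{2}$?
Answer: $- \frac{64718488615353}{30227000} \approx -2.1411 \cdot 10^{6}$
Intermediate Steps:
$I = -2140663$ ($I = - 7 \left(-239 - 314\right)^{2} = - 7 \left(-553\right)^{2} = \left(-7\right) 305809 = -2140663$)
$D = - \frac{12668114353}{30227000}$ ($D = \left(-17713 + 100726\right) \left(- \frac{1}{167000}\right) + \frac{151534}{-224 - 138} = 83013 \left(- \frac{1}{167000}\right) + \frac{151534}{-362} = - \frac{83013}{167000} + 151534 \left(- \frac{1}{362}\right) = - \frac{83013}{167000} - \frac{75767}{181} = - \frac{12668114353}{30227000} \approx -419.1$)
$I + D = -2140663 - \frac{12668114353}{30227000} = - \frac{64718488615353}{30227000}$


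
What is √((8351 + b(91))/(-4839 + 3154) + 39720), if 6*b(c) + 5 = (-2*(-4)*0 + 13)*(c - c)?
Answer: √4059358090890/10110 ≈ 199.29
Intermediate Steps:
b(c) = -⅚ (b(c) = -⅚ + ((-2*(-4)*0 + 13)*(c - c))/6 = -⅚ + ((8*0 + 13)*0)/6 = -⅚ + ((0 + 13)*0)/6 = -⅚ + (13*0)/6 = -⅚ + (⅙)*0 = -⅚ + 0 = -⅚)
√((8351 + b(91))/(-4839 + 3154) + 39720) = √((8351 - ⅚)/(-4839 + 3154) + 39720) = √((50101/6)/(-1685) + 39720) = √((50101/6)*(-1/1685) + 39720) = √(-50101/10110 + 39720) = √(401519099/10110) = √4059358090890/10110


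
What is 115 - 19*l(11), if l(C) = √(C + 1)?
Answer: 115 - 38*√3 ≈ 49.182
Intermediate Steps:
l(C) = √(1 + C)
115 - 19*l(11) = 115 - 19*√(1 + 11) = 115 - 38*√3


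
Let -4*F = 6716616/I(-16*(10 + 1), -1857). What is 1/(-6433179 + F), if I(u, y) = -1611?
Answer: -537/3454057405 ≈ -1.5547e-7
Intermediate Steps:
F = 559718/537 (F = -1679154/(-1611) = -1679154*(-1)/1611 = -1/4*(-2238872/537) = 559718/537 ≈ 1042.3)
1/(-6433179 + F) = 1/(-6433179 + 559718/537) = 1/(-3454057405/537) = -537/3454057405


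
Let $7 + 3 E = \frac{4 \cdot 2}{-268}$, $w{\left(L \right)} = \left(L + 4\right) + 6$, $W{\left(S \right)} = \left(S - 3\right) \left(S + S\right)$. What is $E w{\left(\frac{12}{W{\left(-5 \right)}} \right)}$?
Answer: $- \frac{31871}{1340} \approx -23.784$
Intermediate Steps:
$W{\left(S \right)} = 2 S \left(-3 + S\right)$ ($W{\left(S \right)} = \left(-3 + S\right) 2 S = 2 S \left(-3 + S\right)$)
$w{\left(L \right)} = 10 + L$ ($w{\left(L \right)} = \left(4 + L\right) + 6 = 10 + L$)
$E = - \frac{157}{67}$ ($E = - \frac{7}{3} + \frac{4 \cdot 2 \frac{1}{-268}}{3} = - \frac{7}{3} + \frac{8 \left(- \frac{1}{268}\right)}{3} = - \frac{7}{3} + \frac{1}{3} \left(- \frac{2}{67}\right) = - \frac{7}{3} - \frac{2}{201} = - \frac{157}{67} \approx -2.3433$)
$E w{\left(\frac{12}{W{\left(-5 \right)}} \right)} = - \frac{157 \left(10 + \frac{12}{2 \left(-5\right) \left(-3 - 5\right)}\right)}{67} = - \frac{157 \left(10 + \frac{12}{2 \left(-5\right) \left(-8\right)}\right)}{67} = - \frac{157 \left(10 + \frac{12}{80}\right)}{67} = - \frac{157 \left(10 + 12 \cdot \frac{1}{80}\right)}{67} = - \frac{157 \left(10 + \frac{3}{20}\right)}{67} = \left(- \frac{157}{67}\right) \frac{203}{20} = - \frac{31871}{1340}$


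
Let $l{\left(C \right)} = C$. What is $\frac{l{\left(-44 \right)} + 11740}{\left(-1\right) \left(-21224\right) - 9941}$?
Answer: $\frac{11696}{11283} \approx 1.0366$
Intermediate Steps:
$\frac{l{\left(-44 \right)} + 11740}{\left(-1\right) \left(-21224\right) - 9941} = \frac{-44 + 11740}{\left(-1\right) \left(-21224\right) - 9941} = \frac{11696}{21224 - 9941} = \frac{11696}{11283}$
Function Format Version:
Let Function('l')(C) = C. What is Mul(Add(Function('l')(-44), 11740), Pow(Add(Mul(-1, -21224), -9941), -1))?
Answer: Rational(11696, 11283) ≈ 1.0366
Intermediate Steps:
Mul(Add(Function('l')(-44), 11740), Pow(Add(Mul(-1, -21224), -9941), -1)) = Mul(Add(-44, 11740), Pow(Add(Mul(-1, -21224), -9941), -1)) = Mul(11696, Pow(Add(21224, -9941), -1)) = Mul(11696, Pow(11283, -1)) = Mul(11696, Rational(1, 11283)) = Rational(11696, 11283)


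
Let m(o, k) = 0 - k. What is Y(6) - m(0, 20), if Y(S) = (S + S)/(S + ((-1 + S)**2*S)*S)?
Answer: 3022/151 ≈ 20.013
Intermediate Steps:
m(o, k) = -k
Y(S) = 2*S/(S + S**2*(-1 + S)**2) (Y(S) = (2*S)/(S + (S*(-1 + S)**2)*S) = (2*S)/(S + S**2*(-1 + S)**2) = 2*S/(S + S**2*(-1 + S)**2))
Y(6) - m(0, 20) = 2/(1 + 6*(-1 + 6)**2) - (-1)*20 = 2/(1 + 6*5**2) - 1*(-20) = 2/(1 + 6*25) + 20 = 2/(1 + 150) + 20 = 2/151 + 20 = 3022/151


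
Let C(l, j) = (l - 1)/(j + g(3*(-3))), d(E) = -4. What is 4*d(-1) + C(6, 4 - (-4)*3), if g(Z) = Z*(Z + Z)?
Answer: -2843/178 ≈ -15.972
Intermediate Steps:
g(Z) = 2*Z² (g(Z) = Z*(2*Z) = 2*Z²)
C(l, j) = (-1 + l)/(162 + j) (C(l, j) = (l - 1)/(j + 2*(3*(-3))²) = (-1 + l)/(j + 2*(-9)²) = (-1 + l)/(j + 2*81) = (-1 + l)/(j + 162) = (-1 + l)/(162 + j))
4*d(-1) + C(6, 4 - (-4)*3) = 4*(-4) + (-1 + 6)/(162 + (4 - (-4)*3)) = -16 + 5/(162 + (4 - 1*(-12))) = -16 + 5/(162 + (4 + 12)) = -16 + 5/(162 + 16) = -16 + 5/178 = -2843/178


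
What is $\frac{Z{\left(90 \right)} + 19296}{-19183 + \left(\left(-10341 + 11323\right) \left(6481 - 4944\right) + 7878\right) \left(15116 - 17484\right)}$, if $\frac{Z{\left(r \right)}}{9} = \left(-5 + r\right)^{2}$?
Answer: $- \frac{84321}{3592777199} \approx -2.347 \cdot 10^{-5}$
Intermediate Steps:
$Z{\left(r \right)} = 9 \left(-5 + r\right)^{2}$
$\frac{Z{\left(90 \right)} + 19296}{-19183 + \left(\left(-10341 + 11323\right) \left(6481 - 4944\right) + 7878\right) \left(15116 - 17484\right)} = \frac{9 \left(-5 + 90\right)^{2} + 19296}{-19183 + \left(\left(-10341 + 11323\right) \left(6481 - 4944\right) + 7878\right) \left(15116 - 17484\right)} = \frac{9 \cdot 85^{2} + 19296}{-19183 + \left(982 \cdot 1537 + 7878\right) \left(-2368\right)} = \frac{9 \cdot 7225 + 19296}{-19183 + \left(1509334 + 7878\right) \left(-2368\right)} = \frac{65025 + 19296}{-19183 + 1517212 \left(-2368\right)} = \frac{84321}{-19183 - 3592758016} = \frac{84321}{-3592777199} = 84321 \left(- \frac{1}{3592777199}\right) = - \frac{84321}{3592777199}$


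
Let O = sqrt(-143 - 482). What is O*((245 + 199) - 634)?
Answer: -4750*I ≈ -4750.0*I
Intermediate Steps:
O = 25*I (O = sqrt(-625) = 25*I ≈ 25.0*I)
O*((245 + 199) - 634) = (25*I)*((245 + 199) - 634) = (25*I)*(444 - 634) = (25*I)*(-190) = -4750*I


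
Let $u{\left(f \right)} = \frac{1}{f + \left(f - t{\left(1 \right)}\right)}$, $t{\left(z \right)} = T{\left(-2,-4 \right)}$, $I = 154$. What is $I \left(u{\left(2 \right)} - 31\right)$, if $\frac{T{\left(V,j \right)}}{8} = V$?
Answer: $- \frac{47663}{10} \approx -4766.3$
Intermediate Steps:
$T{\left(V,j \right)} = 8 V$
$t{\left(z \right)} = -16$ ($t{\left(z \right)} = 8 \left(-2\right) = -16$)
$u{\left(f \right)} = \frac{1}{16 + 2 f}$ ($u{\left(f \right)} = \frac{1}{f + \left(f - -16\right)} = \frac{1}{f + \left(f + 16\right)} = \frac{1}{f + \left(16 + f\right)} = \frac{1}{16 + 2 f}$)
$I \left(u{\left(2 \right)} - 31\right) = 154 \left(\frac{1}{2 \left(8 + 2\right)} - 31\right) = 154 \left(\frac{1}{2 \cdot 10} - 31\right) = 154 \left(\frac{1}{2} \cdot \frac{1}{10} - 31\right) = 154 \left(\frac{1}{20} - 31\right) = 154 \left(- \frac{619}{20}\right) = - \frac{47663}{10}$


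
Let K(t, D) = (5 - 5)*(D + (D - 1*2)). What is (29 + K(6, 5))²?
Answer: 841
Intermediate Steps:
K(t, D) = 0 (K(t, D) = 0*(D + (D - 2)) = 0*(D + (-2 + D)) = 0*(-2 + 2*D) = 0)
(29 + K(6, 5))² = (29 + 0)² = 29² = 841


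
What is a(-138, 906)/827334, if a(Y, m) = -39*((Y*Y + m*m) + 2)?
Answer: -5459233/137889 ≈ -39.591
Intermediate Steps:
a(Y, m) = -78 - 39*Y² - 39*m² (a(Y, m) = -39*((Y² + m²) + 2) = -39*(2 + Y² + m²) = -78 - 39*Y² - 39*m²)
a(-138, 906)/827334 = (-78 - 39*(-138)² - 39*906²)/827334 = (-78 - 39*19044 - 39*820836)*(1/827334) = (-78 - 742716 - 32012604)*(1/827334) = -32755398*1/827334 = -5459233/137889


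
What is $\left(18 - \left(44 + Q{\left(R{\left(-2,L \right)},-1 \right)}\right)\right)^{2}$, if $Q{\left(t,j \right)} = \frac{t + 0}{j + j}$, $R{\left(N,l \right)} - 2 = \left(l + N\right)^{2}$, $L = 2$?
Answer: $625$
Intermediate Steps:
$R{\left(N,l \right)} = 2 + \left(N + l\right)^{2}$ ($R{\left(N,l \right)} = 2 + \left(l + N\right)^{2} = 2 + \left(N + l\right)^{2}$)
$Q{\left(t,j \right)} = \frac{t}{2 j}$
$\left(18 - \left(44 + Q{\left(R{\left(-2,L \right)},-1 \right)}\right)\right)^{2} = \left(18 - \left(44 + \frac{2 + \left(-2 + 2\right)^{2}}{2 \left(-1\right)}\right)\right)^{2} = \left(18 - \left(44 + \frac{1}{2} \left(2 + 0^{2}\right) \left(-1\right)\right)\right)^{2} = \left(18 - \left(44 + \frac{1}{2} \left(2 + 0\right) \left(-1\right)\right)\right)^{2} = \left(18 - \left(44 + \frac{1}{2} \cdot 2 \left(-1\right)\right)\right)^{2} = \left(18 - 43\right)^{2} = \left(-25\right)^{2} = 625$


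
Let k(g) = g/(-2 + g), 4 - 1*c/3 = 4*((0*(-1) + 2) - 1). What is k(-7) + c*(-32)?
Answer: 7/9 ≈ 0.77778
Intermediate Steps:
c = 0 (c = 12 - 12*((0*(-1) + 2) - 1) = 12 - 12*((0 + 2) - 1) = 12 - 12*(2 - 1) = 12 - 12 = 0)
k(g) = g/(-2 + g)
k(-7) + c*(-32) = -7/(-2 - 7) + 0*(-32) = -7/(-9) + 0 = -7*(-⅑) + 0 = 7/9 + 0 = 7/9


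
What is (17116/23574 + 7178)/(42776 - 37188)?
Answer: 21153911/16466439 ≈ 1.2847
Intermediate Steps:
(17116/23574 + 7178)/(42776 - 37188) = (17116*(1/23574) + 7178)/5588 = (8558/11787 + 7178)*(1/5588) = (84615644/11787)*(1/5588) = 21153911/16466439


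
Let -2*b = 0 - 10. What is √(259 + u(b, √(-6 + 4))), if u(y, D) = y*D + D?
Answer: √(259 + 6*I*√2) ≈ 16.096 + 0.2636*I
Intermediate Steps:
b = 5 (b = -(0 - 10)/2 = -½*(-10) = 5)
u(y, D) = D + D*y (u(y, D) = D*y + D = D + D*y)
√(259 + u(b, √(-6 + 4))) = √(259 + √(-6 + 4)*(1 + 5)) = √(259 + √(-2)*6) = √(259 + (I*√2)*6) = √(259 + 6*I*√2)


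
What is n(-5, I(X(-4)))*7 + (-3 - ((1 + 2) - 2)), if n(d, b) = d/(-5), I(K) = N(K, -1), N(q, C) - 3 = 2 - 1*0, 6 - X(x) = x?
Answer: 3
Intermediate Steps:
X(x) = 6 - x
N(q, C) = 5 (N(q, C) = 3 + (2 - 1*0) = 3 + (2 + 0) = 3 + 2 = 5)
I(K) = 5
n(d, b) = -d/5 (n(d, b) = d*(-1/5) = -d/5)
n(-5, I(X(-4)))*7 + (-3 - ((1 + 2) - 2)) = -1/5*(-5)*7 + (-3 - ((1 + 2) - 2)) = 1*7 + (-3 - (3 - 2)) = 7 + (-3 - 1*1) = 7 + (-3 - 1) = 7 - 4 = 3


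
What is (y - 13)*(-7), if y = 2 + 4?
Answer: 49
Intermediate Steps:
y = 6
(y - 13)*(-7) = (6 - 13)*(-7) = -7*(-7) = 49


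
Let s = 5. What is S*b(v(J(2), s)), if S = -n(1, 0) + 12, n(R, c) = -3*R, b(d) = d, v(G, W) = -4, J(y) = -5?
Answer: -60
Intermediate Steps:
S = 15 (S = -(-3) + 12 = -1*(-3) + 12 = 3 + 12 = 15)
S*b(v(J(2), s)) = 15*(-4) = -60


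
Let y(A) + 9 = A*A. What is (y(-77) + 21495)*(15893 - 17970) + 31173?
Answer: -56909782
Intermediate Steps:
y(A) = -9 + A² (y(A) = -9 + A*A = -9 + A²)
(y(-77) + 21495)*(15893 - 17970) + 31173 = ((-9 + (-77)²) + 21495)*(15893 - 17970) + 31173 = ((-9 + 5929) + 21495)*(-2077) + 31173 = (5920 + 21495)*(-2077) + 31173 = 27415*(-2077) + 31173 = -56940955 + 31173 = -56909782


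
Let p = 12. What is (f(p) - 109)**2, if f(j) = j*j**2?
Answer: 2621161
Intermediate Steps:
f(j) = j**3
(f(p) - 109)**2 = (12**3 - 109)**2 = (1728 - 109)**2 = 1619**2 = 2621161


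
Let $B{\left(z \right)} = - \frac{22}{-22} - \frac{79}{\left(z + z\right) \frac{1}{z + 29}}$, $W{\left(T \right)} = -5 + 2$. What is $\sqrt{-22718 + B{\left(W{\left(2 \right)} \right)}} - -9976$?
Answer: $9976 + \frac{2 i \sqrt{50343}}{3} \approx 9976.0 + 149.58 i$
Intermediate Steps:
$W{\left(T \right)} = -3$
$B{\left(z \right)} = 1 - \frac{79 \left(29 + z\right)}{2 z}$ ($B{\left(z \right)} = \left(-22\right) \left(- \frac{1}{22}\right) - \frac{79}{2 z \frac{1}{29 + z}} = 1 - \frac{79}{2 z \frac{1}{29 + z}} = 1 - 79 \frac{29 + z}{2 z} = 1 - \frac{79 \left(29 + z\right)}{2 z}$)
$\sqrt{-22718 + B{\left(W{\left(2 \right)} \right)}} - -9976 = \sqrt{-22718 + \frac{-2291 - -231}{2 \left(-3\right)}} - -9976 = \sqrt{-22718 + \frac{1}{2} \left(- \frac{1}{3}\right) \left(-2291 + 231\right)} + 9976 = \sqrt{-22718 + \frac{1}{2} \left(- \frac{1}{3}\right) \left(-2060\right)} + 9976 = \sqrt{-22718 + \frac{1030}{3}} + 9976 = \sqrt{- \frac{67124}{3}} + 9976 = \frac{2 i \sqrt{50343}}{3} + 9976 = 9976 + \frac{2 i \sqrt{50343}}{3}$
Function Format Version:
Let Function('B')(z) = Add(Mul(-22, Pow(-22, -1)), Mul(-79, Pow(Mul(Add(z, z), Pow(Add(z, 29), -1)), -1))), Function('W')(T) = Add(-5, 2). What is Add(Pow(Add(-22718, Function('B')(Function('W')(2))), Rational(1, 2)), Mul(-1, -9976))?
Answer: Add(9976, Mul(Rational(2, 3), I, Pow(50343, Rational(1, 2)))) ≈ Add(9976.0, Mul(149.58, I))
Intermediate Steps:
Function('W')(T) = -3
Function('B')(z) = Add(1, Mul(Rational(-79, 2), Pow(z, -1), Add(29, z))) (Function('B')(z) = Add(Mul(-22, Rational(-1, 22)), Mul(-79, Pow(Mul(Mul(2, z), Pow(Add(29, z), -1)), -1))) = Add(1, Mul(-79, Pow(Mul(2, z, Pow(Add(29, z), -1)), -1))) = Add(1, Mul(-79, Mul(Rational(1, 2), Pow(z, -1), Add(29, z)))) = Add(1, Mul(Rational(-79, 2), Pow(z, -1), Add(29, z))))
Add(Pow(Add(-22718, Function('B')(Function('W')(2))), Rational(1, 2)), Mul(-1, -9976)) = Add(Pow(Add(-22718, Mul(Rational(1, 2), Pow(-3, -1), Add(-2291, Mul(-77, -3)))), Rational(1, 2)), Mul(-1, -9976)) = Add(Pow(Add(-22718, Mul(Rational(1, 2), Rational(-1, 3), Add(-2291, 231))), Rational(1, 2)), 9976) = Add(Pow(Add(-22718, Mul(Rational(1, 2), Rational(-1, 3), -2060)), Rational(1, 2)), 9976) = Add(Pow(Add(-22718, Rational(1030, 3)), Rational(1, 2)), 9976) = Add(Pow(Rational(-67124, 3), Rational(1, 2)), 9976) = Add(Mul(Rational(2, 3), I, Pow(50343, Rational(1, 2))), 9976) = Add(9976, Mul(Rational(2, 3), I, Pow(50343, Rational(1, 2))))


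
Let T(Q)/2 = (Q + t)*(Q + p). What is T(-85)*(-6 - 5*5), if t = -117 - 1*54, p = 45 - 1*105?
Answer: -2301440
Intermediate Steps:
p = -60 (p = 45 - 105 = -60)
t = -171 (t = -117 - 54 = -171)
T(Q) = 2*(-171 + Q)*(-60 + Q) (T(Q) = 2*((Q - 171)*(Q - 60)) = 2*((-171 + Q)*(-60 + Q)) = 2*(-171 + Q)*(-60 + Q))
T(-85)*(-6 - 5*5) = (20520 - 462*(-85) + 2*(-85)**2)*(-6 - 5*5) = (20520 + 39270 + 2*7225)*(-6 - 25) = (20520 + 39270 + 14450)*(-31) = 74240*(-31) = -2301440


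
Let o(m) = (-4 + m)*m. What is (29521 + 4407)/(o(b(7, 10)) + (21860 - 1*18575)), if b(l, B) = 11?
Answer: 16964/1681 ≈ 10.092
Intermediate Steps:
o(m) = m*(-4 + m)
(29521 + 4407)/(o(b(7, 10)) + (21860 - 1*18575)) = (29521 + 4407)/(11*(-4 + 11) + (21860 - 1*18575)) = 33928/(11*7 + (21860 - 18575)) = 33928/(77 + 3285) = 33928/3362 = 33928*(1/3362) = 16964/1681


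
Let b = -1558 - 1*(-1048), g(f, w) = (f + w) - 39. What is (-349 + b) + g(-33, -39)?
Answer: -970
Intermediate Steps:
g(f, w) = -39 + f + w
b = -510 (b = -1558 + 1048 = -510)
(-349 + b) + g(-33, -39) = (-349 - 510) + (-39 - 33 - 39) = -859 - 111 = -970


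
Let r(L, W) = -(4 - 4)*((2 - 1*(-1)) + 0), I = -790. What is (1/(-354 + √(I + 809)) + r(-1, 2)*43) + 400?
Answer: 50118446/125297 - √19/125297 ≈ 400.00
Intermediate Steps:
r(L, W) = 0 (r(L, W) = -0*((2 + 1) + 0) = -0*(3 + 0) = -0*3 = -1*0 = 0)
(1/(-354 + √(I + 809)) + r(-1, 2)*43) + 400 = (1/(-354 + √(-790 + 809)) + 0*43) + 400 = (1/(-354 + √19) + 0) + 400 = 1/(-354 + √19) + 400 = 400 + 1/(-354 + √19)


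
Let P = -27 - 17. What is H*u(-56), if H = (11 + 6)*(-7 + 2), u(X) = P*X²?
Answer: 11728640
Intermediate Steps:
P = -44
u(X) = -44*X²
H = -85 (H = 17*(-5) = -85)
H*u(-56) = -(-3740)*(-56)² = -(-3740)*3136 = -85*(-137984) = 11728640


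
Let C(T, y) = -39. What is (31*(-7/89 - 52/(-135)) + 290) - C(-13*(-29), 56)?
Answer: 4067108/12015 ≈ 338.50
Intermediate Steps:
(31*(-7/89 - 52/(-135)) + 290) - C(-13*(-29), 56) = (31*(-7/89 - 52/(-135)) + 290) - 1*(-39) = (31*(-7*1/89 - 52*(-1/135)) + 290) + 39 = (31*(-7/89 + 52/135) + 290) + 39 = (31*(3683/12015) + 290) + 39 = (114173/12015 + 290) + 39 = 3598523/12015 + 39 = 4067108/12015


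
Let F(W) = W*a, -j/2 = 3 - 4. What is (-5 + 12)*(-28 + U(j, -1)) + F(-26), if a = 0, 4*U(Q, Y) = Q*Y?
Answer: -399/2 ≈ -199.50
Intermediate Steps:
j = 2 (j = -2*(3 - 4) = -2*(-1) = 2)
U(Q, Y) = Q*Y/4 (U(Q, Y) = (Q*Y)/4 = Q*Y/4)
F(W) = 0 (F(W) = W*0 = 0)
(-5 + 12)*(-28 + U(j, -1)) + F(-26) = (-5 + 12)*(-28 + (¼)*2*(-1)) + 0 = 7*(-28 - ½) + 0 = 7*(-57/2) + 0 = -399/2 + 0 = -399/2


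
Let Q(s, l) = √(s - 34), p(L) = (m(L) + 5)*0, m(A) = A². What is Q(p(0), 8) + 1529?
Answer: 1529 + I*√34 ≈ 1529.0 + 5.831*I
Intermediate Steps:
p(L) = 0 (p(L) = (L² + 5)*0 = (5 + L²)*0 = 0)
Q(s, l) = √(-34 + s)
Q(p(0), 8) + 1529 = √(-34 + 0) + 1529 = √(-34) + 1529 = I*√34 + 1529 = 1529 + I*√34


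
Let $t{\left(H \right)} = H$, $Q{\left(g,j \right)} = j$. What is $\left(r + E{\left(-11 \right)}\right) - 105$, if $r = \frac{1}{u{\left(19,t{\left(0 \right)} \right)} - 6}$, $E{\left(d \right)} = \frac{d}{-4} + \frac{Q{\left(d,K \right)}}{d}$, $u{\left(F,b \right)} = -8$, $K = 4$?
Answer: $- \frac{31627}{308} \approx -102.69$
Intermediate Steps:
$E{\left(d \right)} = \frac{4}{d} - \frac{d}{4}$ ($E{\left(d \right)} = \frac{d}{-4} + \frac{4}{d} = d \left(- \frac{1}{4}\right) + \frac{4}{d} = - \frac{d}{4} + \frac{4}{d} = \frac{4}{d} - \frac{d}{4}$)
$r = - \frac{1}{14}$ ($r = \frac{1}{-8 - 6} = \frac{1}{-14} = - \frac{1}{14} \approx -0.071429$)
$\left(r + E{\left(-11 \right)}\right) - 105 = \left(- \frac{1}{14} + \left(\frac{4}{-11} - - \frac{11}{4}\right)\right) - 105 = \left(- \frac{1}{14} + \left(4 \left(- \frac{1}{11}\right) + \frac{11}{4}\right)\right) - 105 = \left(- \frac{1}{14} + \left(- \frac{4}{11} + \frac{11}{4}\right)\right) - 105 = \left(- \frac{1}{14} + \frac{105}{44}\right) - 105 = \frac{713}{308} - 105 = - \frac{31627}{308}$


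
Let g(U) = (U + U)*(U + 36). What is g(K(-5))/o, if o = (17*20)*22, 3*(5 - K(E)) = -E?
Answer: 59/1683 ≈ 0.035056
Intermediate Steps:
K(E) = 5 + E/3 (K(E) = 5 - (-1)*E/3 = 5 + E/3)
g(U) = 2*U*(36 + U) (g(U) = (2*U)*(36 + U) = 2*U*(36 + U))
o = 7480 (o = 340*22 = 7480)
g(K(-5))/o = (2*(5 + (1/3)*(-5))*(36 + (5 + (1/3)*(-5))))/7480 = (2*(5 - 5/3)*(36 + (5 - 5/3)))*(1/7480) = (2*(10/3)*(36 + 10/3))*(1/7480) = (2*(10/3)*(118/3))*(1/7480) = (2360/9)*(1/7480) = 59/1683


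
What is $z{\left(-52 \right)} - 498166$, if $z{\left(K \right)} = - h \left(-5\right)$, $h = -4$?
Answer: $-498186$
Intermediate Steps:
$z{\left(K \right)} = -20$ ($z{\left(K \right)} = \left(-1\right) \left(-4\right) \left(-5\right) = 4 \left(-5\right) = -20$)
$z{\left(-52 \right)} - 498166 = -20 - 498166 = -498186$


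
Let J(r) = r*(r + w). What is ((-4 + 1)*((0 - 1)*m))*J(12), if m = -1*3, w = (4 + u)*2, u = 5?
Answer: -3240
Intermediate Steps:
w = 18 (w = (4 + 5)*2 = 9*2 = 18)
m = -3
J(r) = r*(18 + r) (J(r) = r*(r + 18) = r*(18 + r))
((-4 + 1)*((0 - 1)*m))*J(12) = ((-4 + 1)*((0 - 1)*(-3)))*(12*(18 + 12)) = (-(-3)*(-3))*(12*30) = -3*3*360 = -9*360 = -3240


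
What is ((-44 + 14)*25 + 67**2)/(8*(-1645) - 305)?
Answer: -3739/13465 ≈ -0.27768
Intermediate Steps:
((-44 + 14)*25 + 67**2)/(8*(-1645) - 305) = (-30*25 + 4489)/(-13160 - 305) = (-750 + 4489)/(-13465) = 3739*(-1/13465) = -3739/13465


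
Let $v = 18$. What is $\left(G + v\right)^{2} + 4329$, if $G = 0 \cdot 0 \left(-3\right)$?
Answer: $4653$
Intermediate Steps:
$G = 0$ ($G = 0 \left(-3\right) = 0$)
$\left(G + v\right)^{2} + 4329 = \left(0 + 18\right)^{2} + 4329 = 18^{2} + 4329 = 324 + 4329 = 4653$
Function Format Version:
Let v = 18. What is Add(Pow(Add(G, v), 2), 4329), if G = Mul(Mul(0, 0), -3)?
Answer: 4653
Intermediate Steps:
G = 0 (G = Mul(0, -3) = 0)
Add(Pow(Add(G, v), 2), 4329) = Add(Pow(Add(0, 18), 2), 4329) = Add(Pow(18, 2), 4329) = Add(324, 4329) = 4653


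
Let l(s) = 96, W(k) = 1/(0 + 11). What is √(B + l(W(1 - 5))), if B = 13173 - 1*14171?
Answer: I*√902 ≈ 30.033*I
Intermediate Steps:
B = -998 (B = 13173 - 14171 = -998)
W(k) = 1/11
√(B + l(W(1 - 5))) = √(-998 + 96) = √(-902) = I*√902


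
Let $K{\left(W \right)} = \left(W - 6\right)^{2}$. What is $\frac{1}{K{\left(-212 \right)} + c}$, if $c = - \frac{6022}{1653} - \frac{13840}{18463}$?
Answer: $\frac{30519339}{1450267004930} \approx 2.1044 \cdot 10^{-5}$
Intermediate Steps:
$K{\left(W \right)} = \left(-6 + W\right)^{2}$
$c = - \frac{134061706}{30519339}$ ($c = \left(-6022\right) \frac{1}{1653} - \frac{13840}{18463} = - \frac{6022}{1653} - \frac{13840}{18463} = - \frac{134061706}{30519339} \approx -4.3927$)
$\frac{1}{K{\left(-212 \right)} + c} = \frac{1}{\left(-6 - 212\right)^{2} - \frac{134061706}{30519339}} = \frac{1}{\left(-218\right)^{2} - \frac{134061706}{30519339}} = \frac{1}{47524 - \frac{134061706}{30519339}} = \frac{1}{\frac{1450267004930}{30519339}} = \frac{30519339}{1450267004930}$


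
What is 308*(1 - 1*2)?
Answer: -308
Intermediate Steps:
308*(1 - 1*2) = 308*(1 - 2) = 308*(-1) = -308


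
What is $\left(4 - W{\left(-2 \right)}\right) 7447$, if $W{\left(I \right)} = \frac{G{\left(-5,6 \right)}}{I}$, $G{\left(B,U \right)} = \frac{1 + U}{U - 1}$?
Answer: $\frac{350009}{10} \approx 35001.0$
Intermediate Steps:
$G{\left(B,U \right)} = \frac{1 + U}{-1 + U}$
$W{\left(I \right)} = \frac{7}{5 I}$ ($W{\left(I \right)} = \frac{\frac{1}{-1 + 6} \left(1 + 6\right)}{I} = \frac{\frac{1}{5} \cdot 7}{I} = \frac{7}{5 I}$)
$\left(4 - W{\left(-2 \right)}\right) 7447 = \left(4 - \frac{7}{5 \left(-2\right)}\right) 7447 = \left(4 - \frac{7}{5} \left(- \frac{1}{2}\right)\right) 7447 = \left(4 - - \frac{7}{10}\right) 7447 = \left(4 + \frac{7}{10}\right) 7447 = \frac{47}{10} \cdot 7447 = \frac{350009}{10}$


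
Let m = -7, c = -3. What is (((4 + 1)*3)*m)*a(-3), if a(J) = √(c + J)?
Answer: -105*I*√6 ≈ -257.2*I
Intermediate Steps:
a(J) = √(-3 + J)
(((4 + 1)*3)*m)*a(-3) = (((4 + 1)*3)*(-7))*√(-3 - 3) = ((5*3)*(-7))*√(-6) = (15*(-7))*(I*√6) = -105*I*√6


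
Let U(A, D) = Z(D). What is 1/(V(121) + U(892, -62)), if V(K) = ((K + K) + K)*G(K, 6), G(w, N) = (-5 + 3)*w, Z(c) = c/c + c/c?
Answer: -1/87844 ≈ -1.1384e-5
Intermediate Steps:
Z(c) = 2 (Z(c) = 1 + 1 = 2)
G(w, N) = -2*w
U(A, D) = 2
V(K) = -6*K**2 (V(K) = ((K + K) + K)*(-2*K) = (2*K + K)*(-2*K) = (3*K)*(-2*K) = -6*K**2)
1/(V(121) + U(892, -62)) = 1/(-6*121**2 + 2) = 1/(-6*14641 + 2) = 1/(-87846 + 2) = 1/(-87844) = -1/87844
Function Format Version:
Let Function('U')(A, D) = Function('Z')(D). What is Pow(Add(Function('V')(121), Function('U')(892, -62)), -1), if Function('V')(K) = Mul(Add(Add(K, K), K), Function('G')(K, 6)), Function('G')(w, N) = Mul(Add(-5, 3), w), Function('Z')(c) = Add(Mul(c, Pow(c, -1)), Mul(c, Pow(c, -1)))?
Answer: Rational(-1, 87844) ≈ -1.1384e-5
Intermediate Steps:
Function('Z')(c) = 2 (Function('Z')(c) = Add(1, 1) = 2)
Function('G')(w, N) = Mul(-2, w)
Function('U')(A, D) = 2
Function('V')(K) = Mul(-6, Pow(K, 2)) (Function('V')(K) = Mul(Add(Add(K, K), K), Mul(-2, K)) = Mul(Add(Mul(2, K), K), Mul(-2, K)) = Mul(Mul(3, K), Mul(-2, K)) = Mul(-6, Pow(K, 2)))
Pow(Add(Function('V')(121), Function('U')(892, -62)), -1) = Pow(Add(Mul(-6, Pow(121, 2)), 2), -1) = Pow(Add(Mul(-6, 14641), 2), -1) = Pow(Add(-87846, 2), -1) = Pow(-87844, -1) = Rational(-1, 87844)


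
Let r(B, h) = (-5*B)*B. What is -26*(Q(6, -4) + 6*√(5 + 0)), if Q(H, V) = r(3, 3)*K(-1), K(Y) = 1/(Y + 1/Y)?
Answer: -585 - 156*√5 ≈ -933.83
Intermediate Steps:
r(B, h) = -5*B²
Q(H, V) = 45/2 (Q(H, V) = (-5*3²)*(-1/(1 + (-1)²)) = (-5*9)*(-1/(1 + 1)) = -(-45)/2 = -45*(-½) = 45/2)
-26*(Q(6, -4) + 6*√(5 + 0)) = -26*(45/2 + 6*√(5 + 0)) = -26*(45/2 + 6*√5) = -585 - 156*√5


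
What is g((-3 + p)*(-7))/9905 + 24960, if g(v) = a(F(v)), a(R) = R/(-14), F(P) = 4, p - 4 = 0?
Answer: 1730601598/69335 ≈ 24960.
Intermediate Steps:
p = 4 (p = 4 + 0 = 4)
a(R) = -R/14 (a(R) = R*(-1/14) = -R/14)
g(v) = -2/7 (g(v) = -1/14*4 = -2/7)
g((-3 + p)*(-7))/9905 + 24960 = -2/7/9905 + 24960 = -2/7*1/9905 + 24960 = -2/69335 + 24960 = 1730601598/69335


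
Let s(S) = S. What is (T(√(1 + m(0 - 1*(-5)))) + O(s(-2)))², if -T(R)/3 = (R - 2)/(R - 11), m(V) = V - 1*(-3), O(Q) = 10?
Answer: 6889/64 ≈ 107.64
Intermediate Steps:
m(V) = 3 + V (m(V) = V + 3 = 3 + V)
T(R) = -3*(-2 + R)/(-11 + R) (T(R) = -3*(R - 2)/(R - 11) = -3*(-2 + R)/(-11 + R))
(T(√(1 + m(0 - 1*(-5)))) + O(s(-2)))² = (3*(2 - √(1 + (3 + (0 - 1*(-5)))))/(-11 + √(1 + (3 + (0 - 1*(-5))))) + 10)² = (3*(2 - √(1 + (3 + (0 + 5))))/(-11 + √(1 + (3 + (0 + 5)))) + 10)² = (3*(2 - √(1 + (3 + 5)))/(-11 + √(1 + (3 + 5))) + 10)² = (3*(2 - √(1 + 8))/(-11 + √(1 + 8)) + 10)² = (3*(2 - √9)/(-11 + √9) + 10)² = (3*(2 - 1*3)/(-11 + 3) + 10)² = (3*(2 - 3)/(-8) + 10)² = (3*(-⅛)*(-1) + 10)² = (3/8 + 10)² = (83/8)² = 6889/64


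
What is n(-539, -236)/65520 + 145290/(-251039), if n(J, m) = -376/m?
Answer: -280810524767/485218220760 ≈ -0.57873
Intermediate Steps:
n(-539, -236)/65520 + 145290/(-251039) = -376/(-236)/65520 + 145290/(-251039) = -376*(-1/236)*(1/65520) + 145290*(-1/251039) = (94/59)*(1/65520) - 145290/251039 = 47/1932840 - 145290/251039 = -280810524767/485218220760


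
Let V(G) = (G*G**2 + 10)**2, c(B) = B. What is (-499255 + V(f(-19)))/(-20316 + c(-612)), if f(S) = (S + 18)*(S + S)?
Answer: -3011534669/20928 ≈ -1.4390e+5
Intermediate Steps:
f(S) = 2*S*(18 + S) (f(S) = (18 + S)*(2*S) = 2*S*(18 + S))
V(G) = (10 + G**3)**2 (V(G) = (G**3 + 10)**2 = (10 + G**3)**2)
(-499255 + V(f(-19)))/(-20316 + c(-612)) = (-499255 + (10 + (2*(-19)*(18 - 19))**3)**2)/(-20316 - 612) = (-499255 + (10 + (2*(-19)*(-1))**3)**2)/(-20928) = (-499255 + (10 + 38**3)**2)*(-1/20928) = (-499255 + (10 + 54872)**2)*(-1/20928) = (-499255 + 54882**2)*(-1/20928) = (-499255 + 3012033924)*(-1/20928) = 3011534669*(-1/20928) = -3011534669/20928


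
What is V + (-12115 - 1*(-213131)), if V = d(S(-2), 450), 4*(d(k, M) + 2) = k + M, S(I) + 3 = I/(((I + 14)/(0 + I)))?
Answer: 1206755/6 ≈ 2.0113e+5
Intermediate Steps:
S(I) = -3 + I²/(14 + I) (S(I) = -3 + I/(((I + 14)/(0 + I))) = -3 + I/(((14 + I)/I)) = -3 + I*(I/(14 + I)) = -3 + I²/(14 + I))
d(k, M) = -2 + M/4 + k/4 (d(k, M) = -2 + (k + M)/4 = -2 + (M + k)/4 = -2 + (M/4 + k/4) = -2 + M/4 + k/4)
V = 659/6 (V = -2 + (¼)*450 + ((-42 + (-2)² - 3*(-2))/(14 - 2))/4 = -2 + 225/2 + ((-42 + 4 + 6)/12)/4 = -2 + 225/2 + ((1/12)*(-32))/4 = -2 + 225/2 + (¼)*(-8/3) = -2 + 225/2 - ⅔ = 659/6 ≈ 109.83)
V + (-12115 - 1*(-213131)) = 659/6 + (-12115 - 1*(-213131)) = 659/6 + (-12115 + 213131) = 659/6 + 201016 = 1206755/6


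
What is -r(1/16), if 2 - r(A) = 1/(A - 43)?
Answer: -1390/687 ≈ -2.0233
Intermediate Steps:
r(A) = 2 - 1/(-43 + A) (r(A) = 2 - 1/(A - 43) = 2 - 1/(-43 + A))
-r(1/16) = -(-87 + 2/16)/(-43 + 1/16) = -(-87 + 2*(1/16))/(-43 + 1/16) = -(-87 + ⅛)/(-687/16) = -(-16)*(-695)/(687*8) = -1*1390/687 = -1390/687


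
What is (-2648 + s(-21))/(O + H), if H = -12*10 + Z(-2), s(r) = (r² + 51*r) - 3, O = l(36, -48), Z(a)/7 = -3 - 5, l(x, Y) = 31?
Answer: 3281/145 ≈ 22.628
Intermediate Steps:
Z(a) = -56 (Z(a) = 7*(-3 - 5) = 7*(-8) = -56)
O = 31
s(r) = -3 + r² + 51*r
H = -176 (H = -12*10 - 56 = -120 - 56 = -176)
(-2648 + s(-21))/(O + H) = (-2648 + (-3 + (-21)² + 51*(-21)))/(31 - 176) = (-2648 + (-3 + 441 - 1071))/(-145) = (-2648 - 633)*(-1/145) = -3281*(-1/145) = 3281/145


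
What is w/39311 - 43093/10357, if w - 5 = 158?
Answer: -1692340732/407144027 ≈ -4.1566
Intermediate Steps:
w = 163 (w = 5 + 158 = 163)
w/39311 - 43093/10357 = 163/39311 - 43093/10357 = -1692340732/407144027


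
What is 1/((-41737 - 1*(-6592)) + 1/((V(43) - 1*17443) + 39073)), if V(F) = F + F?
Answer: -21716/763208819 ≈ -2.8454e-5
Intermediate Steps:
V(F) = 2*F
1/((-41737 - 1*(-6592)) + 1/((V(43) - 1*17443) + 39073)) = 1/((-41737 - 1*(-6592)) + 1/((2*43 - 1*17443) + 39073)) = 1/((-41737 + 6592) + 1/((86 - 17443) + 39073)) = 1/(-35145 + 1/(-17357 + 39073)) = 1/(-35145 + 1/21716) = 1/(-763208819/21716) = -21716/763208819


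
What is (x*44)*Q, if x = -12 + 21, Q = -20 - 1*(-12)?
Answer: -3168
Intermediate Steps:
Q = -8 (Q = -20 + 12 = -8)
x = 9
(x*44)*Q = (9*44)*(-8) = 396*(-8) = -3168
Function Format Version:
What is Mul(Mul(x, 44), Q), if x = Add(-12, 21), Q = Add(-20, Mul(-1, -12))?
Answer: -3168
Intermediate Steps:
Q = -8 (Q = Add(-20, 12) = -8)
x = 9
Mul(Mul(x, 44), Q) = Mul(Mul(9, 44), -8) = Mul(396, -8) = -3168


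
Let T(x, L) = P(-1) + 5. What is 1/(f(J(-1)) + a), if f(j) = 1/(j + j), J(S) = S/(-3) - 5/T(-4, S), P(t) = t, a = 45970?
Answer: 11/505664 ≈ 2.1754e-5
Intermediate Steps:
T(x, L) = 4 (T(x, L) = -1 + 5 = 4)
J(S) = -5/4 - S/3 (J(S) = S/(-3) - 5/4 = S*(-1/3) - 5*1/4 = -S/3 - 5/4 = -5/4 - S/3)
f(j) = 1/(2*j)
1/(f(J(-1)) + a) = 1/(1/(2*(-5/4 - 1/3*(-1))) + 45970) = 1/(1/(2*(-5/4 + 1/3)) + 45970) = 1/(1/(2*(-11/12)) + 45970) = 1/((1/2)*(-12/11) + 45970) = 1/(-6/11 + 45970) = 1/(505664/11) = 11/505664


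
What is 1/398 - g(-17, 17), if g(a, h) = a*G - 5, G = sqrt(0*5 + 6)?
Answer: 1991/398 + 17*sqrt(6) ≈ 46.644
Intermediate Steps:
G = sqrt(6) (G = sqrt(0 + 6) = sqrt(6) ≈ 2.4495)
g(a, h) = -5 + a*sqrt(6) (g(a, h) = a*sqrt(6) - 5 = -5 + a*sqrt(6))
1/398 - g(-17, 17) = 1/398 - (-5 - 17*sqrt(6)) = 1/398 + (5 + 17*sqrt(6)) = 1991/398 + 17*sqrt(6)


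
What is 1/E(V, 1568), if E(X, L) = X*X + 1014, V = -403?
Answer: 1/163423 ≈ 6.1191e-6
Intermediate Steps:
E(X, L) = 1014 + X**2 (E(X, L) = X**2 + 1014 = 1014 + X**2)
1/E(V, 1568) = 1/(1014 + (-403)**2) = 1/(1014 + 162409) = 1/163423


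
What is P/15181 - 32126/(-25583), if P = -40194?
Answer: -540578296/388375523 ≈ -1.3919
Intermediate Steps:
P/15181 - 32126/(-25583) = -40194/15181 - 32126/(-25583) = -40194*1/15181 - 32126*(-1/25583) = -40194/15181 + 32126/25583 = -540578296/388375523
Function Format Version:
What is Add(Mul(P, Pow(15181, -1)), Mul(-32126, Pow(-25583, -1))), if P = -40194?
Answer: Rational(-540578296, 388375523) ≈ -1.3919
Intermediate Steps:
Add(Mul(P, Pow(15181, -1)), Mul(-32126, Pow(-25583, -1))) = Add(Mul(-40194, Pow(15181, -1)), Mul(-32126, Pow(-25583, -1))) = Add(Mul(-40194, Rational(1, 15181)), Mul(-32126, Rational(-1, 25583))) = Add(Rational(-40194, 15181), Rational(32126, 25583)) = Rational(-540578296, 388375523)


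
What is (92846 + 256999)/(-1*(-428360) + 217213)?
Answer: 116615/215191 ≈ 0.54191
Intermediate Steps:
(92846 + 256999)/(-1*(-428360) + 217213) = 349845/(428360 + 217213) = 349845/645573 = 349845*(1/645573) = 116615/215191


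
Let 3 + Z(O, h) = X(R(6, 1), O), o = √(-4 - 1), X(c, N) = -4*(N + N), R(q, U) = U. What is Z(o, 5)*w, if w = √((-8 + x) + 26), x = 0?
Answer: -9*√2 - 24*I*√10 ≈ -12.728 - 75.895*I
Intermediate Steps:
X(c, N) = -8*N
o = I*√5 (o = √(-5) = I*√5 ≈ 2.2361*I)
Z(O, h) = -3 - 8*O
w = 3*√2 (w = √((-8 + 0) + 26) = √(-8 + 26) = √18 = 3*√2 ≈ 4.2426)
Z(o, 5)*w = (-3 - 8*I*√5)*(3*√2) = 3*√2*(-3 - 8*I*√5)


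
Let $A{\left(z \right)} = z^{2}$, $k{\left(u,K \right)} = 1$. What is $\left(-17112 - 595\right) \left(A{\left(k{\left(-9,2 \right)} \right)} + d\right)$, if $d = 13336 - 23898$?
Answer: $187003627$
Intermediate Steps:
$d = -10562$ ($d = 13336 - 23898 = -10562$)
$\left(-17112 - 595\right) \left(A{\left(k{\left(-9,2 \right)} \right)} + d\right) = \left(-17112 - 595\right) \left(1^{2} - 10562\right) = - 17707 \left(1 - 10562\right) = \left(-17707\right) \left(-10561\right) = 187003627$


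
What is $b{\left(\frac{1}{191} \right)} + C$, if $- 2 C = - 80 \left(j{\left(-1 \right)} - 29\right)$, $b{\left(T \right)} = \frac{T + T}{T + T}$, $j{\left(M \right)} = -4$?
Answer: $-1319$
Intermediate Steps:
$b{\left(T \right)} = 1$ ($b{\left(T \right)} = \frac{2 T}{2 T} = 2 T \frac{1}{2 T} = 1$)
$C = -1320$ ($C = - \frac{\left(-80\right) \left(-4 - 29\right)}{2} = - \frac{\left(-80\right) \left(-33\right)}{2} = \left(- \frac{1}{2}\right) 2640 = -1320$)
$b{\left(\frac{1}{191} \right)} + C = 1 - 1320 = -1319$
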